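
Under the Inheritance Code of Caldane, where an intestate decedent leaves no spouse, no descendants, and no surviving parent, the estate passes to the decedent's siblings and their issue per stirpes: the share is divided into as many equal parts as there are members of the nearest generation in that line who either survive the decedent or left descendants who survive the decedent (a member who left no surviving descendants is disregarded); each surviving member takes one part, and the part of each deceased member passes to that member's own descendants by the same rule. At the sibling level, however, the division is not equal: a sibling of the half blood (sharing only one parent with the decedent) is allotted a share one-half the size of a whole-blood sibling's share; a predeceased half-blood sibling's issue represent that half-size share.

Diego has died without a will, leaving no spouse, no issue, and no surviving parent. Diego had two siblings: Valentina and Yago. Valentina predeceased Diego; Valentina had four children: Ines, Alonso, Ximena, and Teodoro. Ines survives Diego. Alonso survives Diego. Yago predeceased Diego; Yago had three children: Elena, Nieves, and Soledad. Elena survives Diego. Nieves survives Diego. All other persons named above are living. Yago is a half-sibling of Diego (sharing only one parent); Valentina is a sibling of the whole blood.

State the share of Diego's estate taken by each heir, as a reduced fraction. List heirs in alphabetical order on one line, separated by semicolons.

No spouse, descendants, or parent survives, so the estate passes to Diego's siblings per stirpes.
Half-blood siblings count for one-half the weight of whole-blood siblings at the initial division.
Dividing 1 in proportion to weights (total weight 3/2): Valentina (weight 1) → 2/3; Yago (weight 1/2) → 1/3.
Valentina predeceased; the 2/3 allotted to Valentina's branch passes to Valentina's issue by representation.
The 2/3 is divided into 4 equal shares of 1/6 among Ines, Alonso, Ximena, Teodoro.
Ines is living and takes 1/6.
Alonso is living and takes 1/6.
Ximena is living and takes 1/6.
Teodoro is living and takes 1/6.
Yago predeceased; the 1/3 allotted to Yago's branch passes to Yago's issue by representation.
The 1/3 is divided into 3 equal shares of 1/9 among Elena, Nieves, Soledad.
Elena is living and takes 1/9.
Nieves is living and takes 1/9.
Soledad is living and takes 1/9.

Alonso 1/6; Elena 1/9; Ines 1/6; Nieves 1/9; Soledad 1/9; Teodoro 1/6; Ximena 1/6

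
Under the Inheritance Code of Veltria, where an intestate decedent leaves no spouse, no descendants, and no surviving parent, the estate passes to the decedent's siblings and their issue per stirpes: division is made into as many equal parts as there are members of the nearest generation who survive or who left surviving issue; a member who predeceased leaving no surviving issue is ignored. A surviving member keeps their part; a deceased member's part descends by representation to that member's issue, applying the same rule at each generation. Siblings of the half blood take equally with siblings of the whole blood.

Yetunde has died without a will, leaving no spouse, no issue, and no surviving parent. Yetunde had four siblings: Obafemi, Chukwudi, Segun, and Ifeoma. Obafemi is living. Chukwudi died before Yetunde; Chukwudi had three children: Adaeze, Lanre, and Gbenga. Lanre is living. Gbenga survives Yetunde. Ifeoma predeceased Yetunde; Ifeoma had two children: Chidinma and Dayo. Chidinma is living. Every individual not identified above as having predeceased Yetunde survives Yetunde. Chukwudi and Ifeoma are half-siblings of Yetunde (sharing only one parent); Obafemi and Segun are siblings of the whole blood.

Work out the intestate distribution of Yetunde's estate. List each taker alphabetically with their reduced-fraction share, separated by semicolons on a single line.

No spouse, descendants, or parent survives, so the estate passes to Yetunde's siblings per stirpes.
Half-blood and whole-blood siblings take equally under the stated rule.
The estate is divided into 4 equal shares of 1/4 among Obafemi, Chukwudi, Segun, Ifeoma.
Obafemi is living and takes 1/4.
Chukwudi predeceased; the 1/4 allotted to Chukwudi's branch passes to Chukwudi's issue by representation.
The 1/4 is divided into 3 equal shares of 1/12 among Adaeze, Lanre, Gbenga.
Adaeze is living and takes 1/12.
Lanre is living and takes 1/12.
Gbenga is living and takes 1/12.
Segun is living and takes 1/4.
Ifeoma predeceased; the 1/4 allotted to Ifeoma's branch passes to Ifeoma's issue by representation.
The 1/4 is divided into 2 equal shares of 1/8 among Chidinma, Dayo.
Chidinma is living and takes 1/8.
Dayo is living and takes 1/8.

Adaeze 1/12; Chidinma 1/8; Dayo 1/8; Gbenga 1/12; Lanre 1/12; Obafemi 1/4; Segun 1/4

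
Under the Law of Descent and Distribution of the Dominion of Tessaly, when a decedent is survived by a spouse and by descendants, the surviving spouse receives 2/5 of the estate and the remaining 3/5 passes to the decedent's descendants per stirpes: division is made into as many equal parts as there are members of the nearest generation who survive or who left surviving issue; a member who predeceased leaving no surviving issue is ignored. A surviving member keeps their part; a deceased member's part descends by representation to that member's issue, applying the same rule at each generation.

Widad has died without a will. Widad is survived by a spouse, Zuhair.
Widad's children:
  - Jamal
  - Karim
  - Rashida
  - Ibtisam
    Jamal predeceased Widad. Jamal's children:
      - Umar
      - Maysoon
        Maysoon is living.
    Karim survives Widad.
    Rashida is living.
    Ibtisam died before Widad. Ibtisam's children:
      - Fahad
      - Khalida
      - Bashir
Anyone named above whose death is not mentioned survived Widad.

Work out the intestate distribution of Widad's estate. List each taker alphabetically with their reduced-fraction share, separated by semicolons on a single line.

Bashir 1/20; Fahad 1/20; Karim 3/20; Khalida 1/20; Maysoon 3/40; Rashida 3/20; Umar 3/40; Zuhair 2/5

Zuhair, as surviving spouse, takes 2/5.
The remaining 3/5 passes to Widad's descendants per stirpes.
The 3/5 is divided into 4 equal shares of 3/20 among Jamal, Karim, Rashida, Ibtisam.
Jamal predeceased; the 3/20 allotted to Jamal's branch passes to Jamal's issue by representation.
The 3/20 is divided into 2 equal shares of 3/40 among Umar, Maysoon.
Umar is living and takes 3/40.
Maysoon is living and takes 3/40.
Karim is living and takes 3/20.
Rashida is living and takes 3/20.
Ibtisam predeceased; the 3/20 allotted to Ibtisam's branch passes to Ibtisam's issue by representation.
The 3/20 is divided into 3 equal shares of 1/20 among Fahad, Khalida, Bashir.
Fahad is living and takes 1/20.
Khalida is living and takes 1/20.
Bashir is living and takes 1/20.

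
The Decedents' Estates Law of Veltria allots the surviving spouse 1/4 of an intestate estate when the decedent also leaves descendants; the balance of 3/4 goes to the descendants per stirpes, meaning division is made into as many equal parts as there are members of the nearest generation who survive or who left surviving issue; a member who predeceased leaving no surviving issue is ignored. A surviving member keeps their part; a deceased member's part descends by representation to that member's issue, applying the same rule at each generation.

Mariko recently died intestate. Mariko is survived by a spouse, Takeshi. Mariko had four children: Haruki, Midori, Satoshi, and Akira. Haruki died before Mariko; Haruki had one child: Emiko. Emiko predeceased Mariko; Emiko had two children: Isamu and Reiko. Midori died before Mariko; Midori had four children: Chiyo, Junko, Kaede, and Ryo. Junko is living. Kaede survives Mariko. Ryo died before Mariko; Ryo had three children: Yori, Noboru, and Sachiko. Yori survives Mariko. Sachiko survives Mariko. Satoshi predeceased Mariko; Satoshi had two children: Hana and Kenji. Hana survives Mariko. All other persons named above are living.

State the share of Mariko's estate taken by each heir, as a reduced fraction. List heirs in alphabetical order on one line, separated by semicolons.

Takeshi, as surviving spouse, takes 1/4.
The remaining 3/4 passes to Mariko's descendants per stirpes.
The 3/4 is divided into 4 equal shares of 3/16 among Haruki, Midori, Satoshi, Akira.
Haruki predeceased; the 3/16 allotted to Haruki's branch passes to Haruki's issue by representation.
Emiko's line is the sole branch at this level, so the full 3/16 passes to Emiko's issue by representation.
The 3/16 is divided into 2 equal shares of 3/32 among Isamu, Reiko.
Isamu is living and takes 3/32.
Reiko is living and takes 3/32.
Midori predeceased; the 3/16 allotted to Midori's branch passes to Midori's issue by representation.
The 3/16 is divided into 4 equal shares of 3/64 among Chiyo, Junko, Kaede, Ryo.
Chiyo is living and takes 3/64.
Junko is living and takes 3/64.
Kaede is living and takes 3/64.
Ryo predeceased; the 3/64 allotted to Ryo's branch passes to Ryo's issue by representation.
The 3/64 is divided into 3 equal shares of 1/64 among Yori, Noboru, Sachiko.
Yori is living and takes 1/64.
Noboru is living and takes 1/64.
Sachiko is living and takes 1/64.
Satoshi predeceased; the 3/16 allotted to Satoshi's branch passes to Satoshi's issue by representation.
The 3/16 is divided into 2 equal shares of 3/32 among Hana, Kenji.
Hana is living and takes 3/32.
Kenji is living and takes 3/32.
Akira is living and takes 3/16.

Akira 3/16; Chiyo 3/64; Hana 3/32; Isamu 3/32; Junko 3/64; Kaede 3/64; Kenji 3/32; Noboru 1/64; Reiko 3/32; Sachiko 1/64; Takeshi 1/4; Yori 1/64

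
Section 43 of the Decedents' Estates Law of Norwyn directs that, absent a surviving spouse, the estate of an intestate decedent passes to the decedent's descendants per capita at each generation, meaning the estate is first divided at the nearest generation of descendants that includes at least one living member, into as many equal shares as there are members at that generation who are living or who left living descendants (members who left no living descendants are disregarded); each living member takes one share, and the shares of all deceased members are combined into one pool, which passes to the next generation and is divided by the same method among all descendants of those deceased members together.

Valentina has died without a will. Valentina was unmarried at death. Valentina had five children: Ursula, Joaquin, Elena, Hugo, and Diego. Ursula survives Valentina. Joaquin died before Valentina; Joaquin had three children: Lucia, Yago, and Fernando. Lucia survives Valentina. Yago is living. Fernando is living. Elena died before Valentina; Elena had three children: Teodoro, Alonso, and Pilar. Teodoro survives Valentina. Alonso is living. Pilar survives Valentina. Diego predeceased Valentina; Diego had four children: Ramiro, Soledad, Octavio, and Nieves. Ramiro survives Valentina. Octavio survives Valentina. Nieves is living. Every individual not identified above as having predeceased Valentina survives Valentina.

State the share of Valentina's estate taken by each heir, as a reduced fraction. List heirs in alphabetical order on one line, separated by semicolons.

Alonso 3/50; Fernando 3/50; Hugo 1/5; Lucia 3/50; Nieves 3/50; Octavio 3/50; Pilar 3/50; Ramiro 3/50; Soledad 3/50; Teodoro 3/50; Ursula 1/5; Yago 3/50

There is no surviving spouse, so the entire estate passes to Valentina's descendants per capita at each generation.
At generation 1 (Ursula, Joaquin, Elena, Hugo, Diego) there are 5 shares of (1)/5 = 1/5 each.
Living: Ursula and Hugo — each takes 1/5.
Deceased: Joaquin, Elena, and Diego. Their combined 3/5 is pooled and carried to generation 2.
At generation 2 (Lucia, Yago, Fernando, Teodoro, Alonso, Pilar, Ramiro, Soledad, Octavio, Nieves) there are 10 shares of (3/5)/10 = 3/50 each.
Living: Lucia, Yago, Fernando, Teodoro, Alonso, Pilar, Ramiro, Soledad, Octavio, and Nieves — each takes 3/50.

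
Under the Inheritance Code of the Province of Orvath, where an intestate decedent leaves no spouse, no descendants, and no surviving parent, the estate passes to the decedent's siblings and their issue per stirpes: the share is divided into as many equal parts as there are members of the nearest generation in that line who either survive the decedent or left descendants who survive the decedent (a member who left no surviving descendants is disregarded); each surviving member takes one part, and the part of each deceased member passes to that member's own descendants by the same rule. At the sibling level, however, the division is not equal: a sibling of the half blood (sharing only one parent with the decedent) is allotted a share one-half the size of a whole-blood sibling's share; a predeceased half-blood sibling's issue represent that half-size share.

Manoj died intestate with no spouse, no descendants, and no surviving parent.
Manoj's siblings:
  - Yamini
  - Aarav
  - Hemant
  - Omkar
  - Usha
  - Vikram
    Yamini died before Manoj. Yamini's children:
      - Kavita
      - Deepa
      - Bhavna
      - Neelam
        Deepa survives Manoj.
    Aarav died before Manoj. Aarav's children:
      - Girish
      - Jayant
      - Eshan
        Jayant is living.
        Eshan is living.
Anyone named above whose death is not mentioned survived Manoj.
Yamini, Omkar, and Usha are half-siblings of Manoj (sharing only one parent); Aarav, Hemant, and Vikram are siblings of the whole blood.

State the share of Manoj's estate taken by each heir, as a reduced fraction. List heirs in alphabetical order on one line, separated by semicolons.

Bhavna 1/36; Deepa 1/36; Eshan 2/27; Girish 2/27; Hemant 2/9; Jayant 2/27; Kavita 1/36; Neelam 1/36; Omkar 1/9; Usha 1/9; Vikram 2/9

No spouse, descendants, or parent survives, so the estate passes to Manoj's siblings per stirpes.
Half-blood siblings count for one-half the weight of whole-blood siblings at the initial division.
Dividing 1 in proportion to weights (total weight 9/2): Yamini (weight 1/2) → 1/9; Aarav (weight 1) → 2/9; Hemant (weight 1) → 2/9; Omkar (weight 1/2) → 1/9; Usha (weight 1/2) → 1/9; Vikram (weight 1) → 2/9.
Yamini predeceased; the 1/9 allotted to Yamini's branch passes to Yamini's issue by representation.
The 1/9 is divided into 4 equal shares of 1/36 among Kavita, Deepa, Bhavna, Neelam.
Kavita is living and takes 1/36.
Deepa is living and takes 1/36.
Bhavna is living and takes 1/36.
Neelam is living and takes 1/36.
Aarav predeceased; the 2/9 allotted to Aarav's branch passes to Aarav's issue by representation.
The 2/9 is divided into 3 equal shares of 2/27 among Girish, Jayant, Eshan.
Girish is living and takes 2/27.
Jayant is living and takes 2/27.
Eshan is living and takes 2/27.
Hemant is living and takes 2/9.
Omkar is living and takes 1/9.
Usha is living and takes 1/9.
Vikram is living and takes 2/9.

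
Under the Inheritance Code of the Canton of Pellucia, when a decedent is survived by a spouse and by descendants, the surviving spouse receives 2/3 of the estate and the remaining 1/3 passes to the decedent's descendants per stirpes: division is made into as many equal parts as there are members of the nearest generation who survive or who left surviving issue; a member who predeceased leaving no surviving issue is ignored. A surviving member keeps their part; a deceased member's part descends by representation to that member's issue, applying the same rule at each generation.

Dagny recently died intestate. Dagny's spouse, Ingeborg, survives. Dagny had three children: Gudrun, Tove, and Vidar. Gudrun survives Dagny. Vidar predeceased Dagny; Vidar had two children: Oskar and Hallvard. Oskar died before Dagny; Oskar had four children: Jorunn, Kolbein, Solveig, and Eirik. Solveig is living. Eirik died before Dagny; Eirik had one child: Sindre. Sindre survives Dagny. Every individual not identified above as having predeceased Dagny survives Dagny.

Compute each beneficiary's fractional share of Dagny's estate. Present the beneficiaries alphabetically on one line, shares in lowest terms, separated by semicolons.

Gudrun 1/9; Hallvard 1/18; Ingeborg 2/3; Jorunn 1/72; Kolbein 1/72; Sindre 1/72; Solveig 1/72; Tove 1/9

Ingeborg, as surviving spouse, takes 2/3.
The remaining 1/3 passes to Dagny's descendants per stirpes.
The 1/3 is divided into 3 equal shares of 1/9 among Gudrun, Tove, Vidar.
Gudrun is living and takes 1/9.
Tove is living and takes 1/9.
Vidar predeceased; the 1/9 allotted to Vidar's branch passes to Vidar's issue by representation.
The 1/9 is divided into 2 equal shares of 1/18 among Oskar, Hallvard.
Oskar predeceased; the 1/18 allotted to Oskar's branch passes to Oskar's issue by representation.
The 1/18 is divided into 4 equal shares of 1/72 among Jorunn, Kolbein, Solveig, Eirik.
Jorunn is living and takes 1/72.
Kolbein is living and takes 1/72.
Solveig is living and takes 1/72.
Eirik predeceased; the 1/72 allotted to Eirik's branch passes to Eirik's issue by representation.
Sindre is the sole taker at this level and receives the full 1/72.
Hallvard is living and takes 1/18.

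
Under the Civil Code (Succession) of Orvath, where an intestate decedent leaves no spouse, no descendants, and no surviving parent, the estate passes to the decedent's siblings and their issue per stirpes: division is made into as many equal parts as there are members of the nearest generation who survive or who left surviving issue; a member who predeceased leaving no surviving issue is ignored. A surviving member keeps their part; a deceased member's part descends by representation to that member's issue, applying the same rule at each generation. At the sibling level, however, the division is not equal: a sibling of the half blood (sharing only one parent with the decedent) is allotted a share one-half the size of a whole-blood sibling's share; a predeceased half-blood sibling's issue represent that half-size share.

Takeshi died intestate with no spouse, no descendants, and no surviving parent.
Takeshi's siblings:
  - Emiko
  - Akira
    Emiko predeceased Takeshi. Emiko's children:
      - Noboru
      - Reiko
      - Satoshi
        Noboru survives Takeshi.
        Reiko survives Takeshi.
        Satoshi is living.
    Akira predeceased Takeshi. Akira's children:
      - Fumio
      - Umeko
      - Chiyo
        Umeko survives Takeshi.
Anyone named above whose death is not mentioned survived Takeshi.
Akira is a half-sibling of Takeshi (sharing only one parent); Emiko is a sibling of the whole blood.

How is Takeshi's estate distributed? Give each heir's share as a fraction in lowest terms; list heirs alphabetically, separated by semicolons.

No spouse, descendants, or parent survives, so the estate passes to Takeshi's siblings per stirpes.
Half-blood siblings count for one-half the weight of whole-blood siblings at the initial division.
Dividing 1 in proportion to weights (total weight 3/2): Emiko (weight 1) → 2/3; Akira (weight 1/2) → 1/3.
Emiko predeceased; the 2/3 allotted to Emiko's branch passes to Emiko's issue by representation.
The 2/3 is divided into 3 equal shares of 2/9 among Noboru, Reiko, Satoshi.
Noboru is living and takes 2/9.
Reiko is living and takes 2/9.
Satoshi is living and takes 2/9.
Akira predeceased; the 1/3 allotted to Akira's branch passes to Akira's issue by representation.
The 1/3 is divided into 3 equal shares of 1/9 among Fumio, Umeko, Chiyo.
Fumio is living and takes 1/9.
Umeko is living and takes 1/9.
Chiyo is living and takes 1/9.

Chiyo 1/9; Fumio 1/9; Noboru 2/9; Reiko 2/9; Satoshi 2/9; Umeko 1/9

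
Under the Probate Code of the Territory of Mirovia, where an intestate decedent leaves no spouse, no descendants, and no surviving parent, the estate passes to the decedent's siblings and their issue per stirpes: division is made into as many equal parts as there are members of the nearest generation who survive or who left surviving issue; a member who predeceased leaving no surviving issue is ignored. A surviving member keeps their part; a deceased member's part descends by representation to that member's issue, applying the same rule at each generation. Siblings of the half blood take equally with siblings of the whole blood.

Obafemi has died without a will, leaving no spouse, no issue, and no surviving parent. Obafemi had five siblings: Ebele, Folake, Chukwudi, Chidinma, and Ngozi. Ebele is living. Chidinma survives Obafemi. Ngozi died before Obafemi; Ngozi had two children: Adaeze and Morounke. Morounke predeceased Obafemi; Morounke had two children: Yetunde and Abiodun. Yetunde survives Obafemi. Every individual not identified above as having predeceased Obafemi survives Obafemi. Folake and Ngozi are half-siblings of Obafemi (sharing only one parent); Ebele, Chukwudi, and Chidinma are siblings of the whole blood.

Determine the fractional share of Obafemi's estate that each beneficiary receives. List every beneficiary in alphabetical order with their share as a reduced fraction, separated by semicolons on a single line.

No spouse, descendants, or parent survives, so the estate passes to Obafemi's siblings per stirpes.
Half-blood and whole-blood siblings take equally under the stated rule.
The estate is divided into 5 equal shares of 1/5 among Ebele, Folake, Chukwudi, Chidinma, Ngozi.
Ebele is living and takes 1/5.
Folake is living and takes 1/5.
Chukwudi is living and takes 1/5.
Chidinma is living and takes 1/5.
Ngozi predeceased; the 1/5 allotted to Ngozi's branch passes to Ngozi's issue by representation.
The 1/5 is divided into 2 equal shares of 1/10 among Adaeze, Morounke.
Adaeze is living and takes 1/10.
Morounke predeceased; the 1/10 allotted to Morounke's branch passes to Morounke's issue by representation.
The 1/10 is divided into 2 equal shares of 1/20 among Yetunde, Abiodun.
Yetunde is living and takes 1/20.
Abiodun is living and takes 1/20.

Abiodun 1/20; Adaeze 1/10; Chidinma 1/5; Chukwudi 1/5; Ebele 1/5; Folake 1/5; Yetunde 1/20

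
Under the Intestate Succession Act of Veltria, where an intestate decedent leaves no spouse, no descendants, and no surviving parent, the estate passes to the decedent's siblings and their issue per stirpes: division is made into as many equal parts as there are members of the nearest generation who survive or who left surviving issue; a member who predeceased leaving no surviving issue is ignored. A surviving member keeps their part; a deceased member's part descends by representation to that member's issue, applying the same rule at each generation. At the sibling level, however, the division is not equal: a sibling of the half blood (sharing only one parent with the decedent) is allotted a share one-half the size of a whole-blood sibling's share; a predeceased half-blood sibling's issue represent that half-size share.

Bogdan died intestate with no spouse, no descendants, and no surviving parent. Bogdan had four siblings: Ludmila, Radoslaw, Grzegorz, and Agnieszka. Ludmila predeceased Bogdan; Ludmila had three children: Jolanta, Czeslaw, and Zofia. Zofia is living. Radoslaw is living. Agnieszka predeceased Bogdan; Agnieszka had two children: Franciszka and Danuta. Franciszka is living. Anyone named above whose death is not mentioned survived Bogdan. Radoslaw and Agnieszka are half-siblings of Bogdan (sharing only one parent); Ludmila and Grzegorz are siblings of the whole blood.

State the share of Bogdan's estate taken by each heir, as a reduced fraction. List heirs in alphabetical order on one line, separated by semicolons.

Czeslaw 1/9; Danuta 1/12; Franciszka 1/12; Grzegorz 1/3; Jolanta 1/9; Radoslaw 1/6; Zofia 1/9

No spouse, descendants, or parent survives, so the estate passes to Bogdan's siblings per stirpes.
Half-blood siblings count for one-half the weight of whole-blood siblings at the initial division.
Dividing 1 in proportion to weights (total weight 3): Ludmila (weight 1) → 1/3; Radoslaw (weight 1/2) → 1/6; Grzegorz (weight 1) → 1/3; Agnieszka (weight 1/2) → 1/6.
Ludmila predeceased; the 1/3 allotted to Ludmila's branch passes to Ludmila's issue by representation.
The 1/3 is divided into 3 equal shares of 1/9 among Jolanta, Czeslaw, Zofia.
Jolanta is living and takes 1/9.
Czeslaw is living and takes 1/9.
Zofia is living and takes 1/9.
Radoslaw is living and takes 1/6.
Grzegorz is living and takes 1/3.
Agnieszka predeceased; the 1/6 allotted to Agnieszka's branch passes to Agnieszka's issue by representation.
The 1/6 is divided into 2 equal shares of 1/12 among Franciszka, Danuta.
Franciszka is living and takes 1/12.
Danuta is living and takes 1/12.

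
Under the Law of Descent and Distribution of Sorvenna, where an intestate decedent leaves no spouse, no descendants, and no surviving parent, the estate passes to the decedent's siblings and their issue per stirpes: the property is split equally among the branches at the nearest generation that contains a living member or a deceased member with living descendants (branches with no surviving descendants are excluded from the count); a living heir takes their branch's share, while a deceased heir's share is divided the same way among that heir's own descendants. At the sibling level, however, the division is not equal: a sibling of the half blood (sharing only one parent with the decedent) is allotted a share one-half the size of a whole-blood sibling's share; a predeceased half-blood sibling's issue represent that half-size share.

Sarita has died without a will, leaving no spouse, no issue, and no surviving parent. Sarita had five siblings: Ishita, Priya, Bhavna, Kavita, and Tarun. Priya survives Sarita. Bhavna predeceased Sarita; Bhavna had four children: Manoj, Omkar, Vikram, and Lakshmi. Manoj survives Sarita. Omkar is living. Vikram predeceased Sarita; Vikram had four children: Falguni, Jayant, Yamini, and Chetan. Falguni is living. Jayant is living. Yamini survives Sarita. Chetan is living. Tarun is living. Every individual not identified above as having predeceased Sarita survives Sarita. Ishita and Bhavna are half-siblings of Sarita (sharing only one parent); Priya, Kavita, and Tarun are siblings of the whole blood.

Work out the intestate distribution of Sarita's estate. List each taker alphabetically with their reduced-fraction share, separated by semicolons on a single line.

Chetan 1/128; Falguni 1/128; Ishita 1/8; Jayant 1/128; Kavita 1/4; Lakshmi 1/32; Manoj 1/32; Omkar 1/32; Priya 1/4; Tarun 1/4; Yamini 1/128

No spouse, descendants, or parent survives, so the estate passes to Sarita's siblings per stirpes.
Half-blood siblings count for one-half the weight of whole-blood siblings at the initial division.
Dividing 1 in proportion to weights (total weight 4): Ishita (weight 1/2) → 1/8; Priya (weight 1) → 1/4; Bhavna (weight 1/2) → 1/8; Kavita (weight 1) → 1/4; Tarun (weight 1) → 1/4.
Ishita is living and takes 1/8.
Priya is living and takes 1/4.
Bhavna predeceased; the 1/8 allotted to Bhavna's branch passes to Bhavna's issue by representation.
The 1/8 is divided into 4 equal shares of 1/32 among Manoj, Omkar, Vikram, Lakshmi.
Manoj is living and takes 1/32.
Omkar is living and takes 1/32.
Vikram predeceased; the 1/32 allotted to Vikram's branch passes to Vikram's issue by representation.
The 1/32 is divided into 4 equal shares of 1/128 among Falguni, Jayant, Yamini, Chetan.
Falguni is living and takes 1/128.
Jayant is living and takes 1/128.
Yamini is living and takes 1/128.
Chetan is living and takes 1/128.
Lakshmi is living and takes 1/32.
Kavita is living and takes 1/4.
Tarun is living and takes 1/4.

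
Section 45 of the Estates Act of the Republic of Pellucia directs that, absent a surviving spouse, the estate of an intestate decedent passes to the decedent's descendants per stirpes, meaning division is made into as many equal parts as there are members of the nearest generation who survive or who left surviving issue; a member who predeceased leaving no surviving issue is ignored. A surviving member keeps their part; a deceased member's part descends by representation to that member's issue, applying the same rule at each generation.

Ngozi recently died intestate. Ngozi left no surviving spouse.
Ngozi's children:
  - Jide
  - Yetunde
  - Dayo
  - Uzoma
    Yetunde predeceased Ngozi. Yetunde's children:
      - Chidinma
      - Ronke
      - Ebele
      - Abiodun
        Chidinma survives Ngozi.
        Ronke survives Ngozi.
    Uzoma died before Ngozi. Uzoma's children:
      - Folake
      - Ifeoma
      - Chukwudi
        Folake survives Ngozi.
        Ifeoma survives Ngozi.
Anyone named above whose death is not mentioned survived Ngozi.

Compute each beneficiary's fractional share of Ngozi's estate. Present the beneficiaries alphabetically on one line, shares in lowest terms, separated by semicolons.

There is no surviving spouse, so the entire estate passes to Ngozi's descendants per stirpes.
The estate is divided into 4 equal shares of 1/4 among Jide, Yetunde, Dayo, Uzoma.
Jide is living and takes 1/4.
Yetunde predeceased; the 1/4 allotted to Yetunde's branch passes to Yetunde's issue by representation.
The 1/4 is divided into 4 equal shares of 1/16 among Chidinma, Ronke, Ebele, Abiodun.
Chidinma is living and takes 1/16.
Ronke is living and takes 1/16.
Ebele is living and takes 1/16.
Abiodun is living and takes 1/16.
Dayo is living and takes 1/4.
Uzoma predeceased; the 1/4 allotted to Uzoma's branch passes to Uzoma's issue by representation.
The 1/4 is divided into 3 equal shares of 1/12 among Folake, Ifeoma, Chukwudi.
Folake is living and takes 1/12.
Ifeoma is living and takes 1/12.
Chukwudi is living and takes 1/12.

Abiodun 1/16; Chidinma 1/16; Chukwudi 1/12; Dayo 1/4; Ebele 1/16; Folake 1/12; Ifeoma 1/12; Jide 1/4; Ronke 1/16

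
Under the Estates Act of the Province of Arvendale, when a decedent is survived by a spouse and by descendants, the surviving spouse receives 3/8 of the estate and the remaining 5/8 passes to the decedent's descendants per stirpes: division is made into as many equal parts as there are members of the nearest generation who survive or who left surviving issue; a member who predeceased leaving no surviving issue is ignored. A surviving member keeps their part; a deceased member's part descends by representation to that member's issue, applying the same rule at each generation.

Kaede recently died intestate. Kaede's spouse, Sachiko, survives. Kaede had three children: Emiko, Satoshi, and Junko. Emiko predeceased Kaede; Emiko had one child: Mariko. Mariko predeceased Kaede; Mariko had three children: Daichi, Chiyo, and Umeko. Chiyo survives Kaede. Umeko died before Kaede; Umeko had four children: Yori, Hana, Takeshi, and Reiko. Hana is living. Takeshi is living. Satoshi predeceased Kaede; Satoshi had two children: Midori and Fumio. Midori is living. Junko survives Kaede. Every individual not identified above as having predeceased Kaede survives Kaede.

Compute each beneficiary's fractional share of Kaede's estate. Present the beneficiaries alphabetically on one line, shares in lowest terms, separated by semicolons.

Sachiko, as surviving spouse, takes 3/8.
The remaining 5/8 passes to Kaede's descendants per stirpes.
The 5/8 is divided into 3 equal shares of 5/24 among Emiko, Satoshi, Junko.
Emiko predeceased; the 5/24 allotted to Emiko's branch passes to Emiko's issue by representation.
Mariko's line is the sole branch at this level, so the full 5/24 passes to Mariko's issue by representation.
The 5/24 is divided into 3 equal shares of 5/72 among Daichi, Chiyo, Umeko.
Daichi is living and takes 5/72.
Chiyo is living and takes 5/72.
Umeko predeceased; the 5/72 allotted to Umeko's branch passes to Umeko's issue by representation.
The 5/72 is divided into 4 equal shares of 5/288 among Yori, Hana, Takeshi, Reiko.
Yori is living and takes 5/288.
Hana is living and takes 5/288.
Takeshi is living and takes 5/288.
Reiko is living and takes 5/288.
Satoshi predeceased; the 5/24 allotted to Satoshi's branch passes to Satoshi's issue by representation.
The 5/24 is divided into 2 equal shares of 5/48 among Midori, Fumio.
Midori is living and takes 5/48.
Fumio is living and takes 5/48.
Junko is living and takes 5/24.

Chiyo 5/72; Daichi 5/72; Fumio 5/48; Hana 5/288; Junko 5/24; Midori 5/48; Reiko 5/288; Sachiko 3/8; Takeshi 5/288; Yori 5/288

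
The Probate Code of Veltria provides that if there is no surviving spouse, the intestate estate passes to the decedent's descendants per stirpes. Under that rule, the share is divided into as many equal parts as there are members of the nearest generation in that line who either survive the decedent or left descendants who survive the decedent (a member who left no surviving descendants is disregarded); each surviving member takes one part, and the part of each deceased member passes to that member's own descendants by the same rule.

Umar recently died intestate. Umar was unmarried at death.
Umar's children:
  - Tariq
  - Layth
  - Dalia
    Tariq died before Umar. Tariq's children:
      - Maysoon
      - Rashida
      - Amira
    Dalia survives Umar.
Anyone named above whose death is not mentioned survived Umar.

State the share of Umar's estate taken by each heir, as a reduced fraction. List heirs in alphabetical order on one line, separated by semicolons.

Amira 1/9; Dalia 1/3; Layth 1/3; Maysoon 1/9; Rashida 1/9

There is no surviving spouse, so the entire estate passes to Umar's descendants per stirpes.
The estate is divided into 3 equal shares of 1/3 among Tariq, Layth, Dalia.
Tariq predeceased; the 1/3 allotted to Tariq's branch passes to Tariq's issue by representation.
The 1/3 is divided into 3 equal shares of 1/9 among Maysoon, Rashida, Amira.
Maysoon is living and takes 1/9.
Rashida is living and takes 1/9.
Amira is living and takes 1/9.
Layth is living and takes 1/3.
Dalia is living and takes 1/3.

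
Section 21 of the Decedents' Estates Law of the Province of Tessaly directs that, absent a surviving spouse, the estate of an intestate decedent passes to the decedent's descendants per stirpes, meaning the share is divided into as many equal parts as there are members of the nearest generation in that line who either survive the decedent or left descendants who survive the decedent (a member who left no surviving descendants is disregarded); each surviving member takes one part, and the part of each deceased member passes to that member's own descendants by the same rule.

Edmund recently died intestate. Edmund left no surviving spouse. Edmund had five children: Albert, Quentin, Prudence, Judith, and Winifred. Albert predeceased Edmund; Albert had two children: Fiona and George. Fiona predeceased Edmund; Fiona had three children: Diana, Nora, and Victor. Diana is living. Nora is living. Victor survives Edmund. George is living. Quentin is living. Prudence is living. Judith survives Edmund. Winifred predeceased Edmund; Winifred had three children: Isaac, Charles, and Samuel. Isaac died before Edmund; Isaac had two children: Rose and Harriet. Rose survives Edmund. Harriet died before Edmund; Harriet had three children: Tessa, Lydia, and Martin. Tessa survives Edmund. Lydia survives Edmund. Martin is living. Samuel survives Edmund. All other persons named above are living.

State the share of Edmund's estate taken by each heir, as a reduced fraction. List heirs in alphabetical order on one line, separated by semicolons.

There is no surviving spouse, so the entire estate passes to Edmund's descendants per stirpes.
The estate is divided into 5 equal shares of 1/5 among Albert, Quentin, Prudence, Judith, Winifred.
Albert predeceased; the 1/5 allotted to Albert's branch passes to Albert's issue by representation.
The 1/5 is divided into 2 equal shares of 1/10 among Fiona, George.
Fiona predeceased; the 1/10 allotted to Fiona's branch passes to Fiona's issue by representation.
The 1/10 is divided into 3 equal shares of 1/30 among Diana, Nora, Victor.
Diana is living and takes 1/30.
Nora is living and takes 1/30.
Victor is living and takes 1/30.
George is living and takes 1/10.
Quentin is living and takes 1/5.
Prudence is living and takes 1/5.
Judith is living and takes 1/5.
Winifred predeceased; the 1/5 allotted to Winifred's branch passes to Winifred's issue by representation.
The 1/5 is divided into 3 equal shares of 1/15 among Isaac, Charles, Samuel.
Isaac predeceased; the 1/15 allotted to Isaac's branch passes to Isaac's issue by representation.
The 1/15 is divided into 2 equal shares of 1/30 among Rose, Harriet.
Rose is living and takes 1/30.
Harriet predeceased; the 1/30 allotted to Harriet's branch passes to Harriet's issue by representation.
The 1/30 is divided into 3 equal shares of 1/90 among Tessa, Lydia, Martin.
Tessa is living and takes 1/90.
Lydia is living and takes 1/90.
Martin is living and takes 1/90.
Charles is living and takes 1/15.
Samuel is living and takes 1/15.

Charles 1/15; Diana 1/30; George 1/10; Judith 1/5; Lydia 1/90; Martin 1/90; Nora 1/30; Prudence 1/5; Quentin 1/5; Rose 1/30; Samuel 1/15; Tessa 1/90; Victor 1/30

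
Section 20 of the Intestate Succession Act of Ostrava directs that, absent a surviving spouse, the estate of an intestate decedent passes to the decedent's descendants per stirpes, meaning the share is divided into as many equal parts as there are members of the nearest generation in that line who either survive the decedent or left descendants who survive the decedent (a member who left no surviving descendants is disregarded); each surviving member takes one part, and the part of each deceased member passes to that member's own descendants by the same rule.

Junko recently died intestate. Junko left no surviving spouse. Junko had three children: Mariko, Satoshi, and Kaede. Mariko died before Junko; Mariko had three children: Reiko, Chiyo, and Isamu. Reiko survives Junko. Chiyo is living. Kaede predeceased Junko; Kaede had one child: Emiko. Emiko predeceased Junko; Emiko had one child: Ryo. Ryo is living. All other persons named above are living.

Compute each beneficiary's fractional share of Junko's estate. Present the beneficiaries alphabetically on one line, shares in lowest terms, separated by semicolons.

Chiyo 1/9; Isamu 1/9; Reiko 1/9; Ryo 1/3; Satoshi 1/3

There is no surviving spouse, so the entire estate passes to Junko's descendants per stirpes.
The estate is divided into 3 equal shares of 1/3 among Mariko, Satoshi, Kaede.
Mariko predeceased; the 1/3 allotted to Mariko's branch passes to Mariko's issue by representation.
The 1/3 is divided into 3 equal shares of 1/9 among Reiko, Chiyo, Isamu.
Reiko is living and takes 1/9.
Chiyo is living and takes 1/9.
Isamu is living and takes 1/9.
Satoshi is living and takes 1/3.
Kaede predeceased; the 1/3 allotted to Kaede's branch passes to Kaede's issue by representation.
Emiko's line is the sole branch at this level, so the full 1/3 passes to Emiko's issue by representation.
Ryo is the sole taker at this level and receives the full 1/3.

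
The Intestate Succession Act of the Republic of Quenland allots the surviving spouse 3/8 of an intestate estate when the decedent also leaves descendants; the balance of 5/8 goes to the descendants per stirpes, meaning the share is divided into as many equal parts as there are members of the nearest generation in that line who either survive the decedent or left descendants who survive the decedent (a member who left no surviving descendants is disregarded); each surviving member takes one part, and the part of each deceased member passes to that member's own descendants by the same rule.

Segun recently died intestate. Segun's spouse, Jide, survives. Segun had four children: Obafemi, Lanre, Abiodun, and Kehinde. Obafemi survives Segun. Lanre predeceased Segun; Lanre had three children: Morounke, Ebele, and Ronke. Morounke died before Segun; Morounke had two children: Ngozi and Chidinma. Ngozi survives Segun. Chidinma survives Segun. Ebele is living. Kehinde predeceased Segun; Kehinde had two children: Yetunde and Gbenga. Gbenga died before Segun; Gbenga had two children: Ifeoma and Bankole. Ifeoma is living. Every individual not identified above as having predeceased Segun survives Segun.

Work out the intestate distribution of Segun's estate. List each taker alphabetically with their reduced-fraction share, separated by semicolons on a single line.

Jide, as surviving spouse, takes 3/8.
The remaining 5/8 passes to Segun's descendants per stirpes.
The 5/8 is divided into 4 equal shares of 5/32 among Obafemi, Lanre, Abiodun, Kehinde.
Obafemi is living and takes 5/32.
Lanre predeceased; the 5/32 allotted to Lanre's branch passes to Lanre's issue by representation.
The 5/32 is divided into 3 equal shares of 5/96 among Morounke, Ebele, Ronke.
Morounke predeceased; the 5/96 allotted to Morounke's branch passes to Morounke's issue by representation.
The 5/96 is divided into 2 equal shares of 5/192 among Ngozi, Chidinma.
Ngozi is living and takes 5/192.
Chidinma is living and takes 5/192.
Ebele is living and takes 5/96.
Ronke is living and takes 5/96.
Abiodun is living and takes 5/32.
Kehinde predeceased; the 5/32 allotted to Kehinde's branch passes to Kehinde's issue by representation.
The 5/32 is divided into 2 equal shares of 5/64 among Yetunde, Gbenga.
Yetunde is living and takes 5/64.
Gbenga predeceased; the 5/64 allotted to Gbenga's branch passes to Gbenga's issue by representation.
The 5/64 is divided into 2 equal shares of 5/128 among Ifeoma, Bankole.
Ifeoma is living and takes 5/128.
Bankole is living and takes 5/128.

Abiodun 5/32; Bankole 5/128; Chidinma 5/192; Ebele 5/96; Ifeoma 5/128; Jide 3/8; Ngozi 5/192; Obafemi 5/32; Ronke 5/96; Yetunde 5/64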